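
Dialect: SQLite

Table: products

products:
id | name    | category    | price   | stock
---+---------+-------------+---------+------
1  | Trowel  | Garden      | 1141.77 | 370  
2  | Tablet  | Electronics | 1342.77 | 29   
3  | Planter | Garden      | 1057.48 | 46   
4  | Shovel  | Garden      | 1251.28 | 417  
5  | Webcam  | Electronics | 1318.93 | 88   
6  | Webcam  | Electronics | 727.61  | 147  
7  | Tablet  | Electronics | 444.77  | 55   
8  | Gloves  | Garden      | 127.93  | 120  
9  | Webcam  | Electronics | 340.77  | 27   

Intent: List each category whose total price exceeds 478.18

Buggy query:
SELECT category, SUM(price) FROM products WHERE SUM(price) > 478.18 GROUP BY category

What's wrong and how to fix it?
Bug: Aggregate functions cannot appear in a WHERE clause

Fix: Use HAVING (which filters groups after aggregation) instead of WHERE

Corrected query:
SELECT category, SUM(price) FROM products GROUP BY category HAVING SUM(price) > 478.18

Result:
category    | SUM(price)
------------+-----------
Electronics | 4174.85   
Garden      | 3578.46   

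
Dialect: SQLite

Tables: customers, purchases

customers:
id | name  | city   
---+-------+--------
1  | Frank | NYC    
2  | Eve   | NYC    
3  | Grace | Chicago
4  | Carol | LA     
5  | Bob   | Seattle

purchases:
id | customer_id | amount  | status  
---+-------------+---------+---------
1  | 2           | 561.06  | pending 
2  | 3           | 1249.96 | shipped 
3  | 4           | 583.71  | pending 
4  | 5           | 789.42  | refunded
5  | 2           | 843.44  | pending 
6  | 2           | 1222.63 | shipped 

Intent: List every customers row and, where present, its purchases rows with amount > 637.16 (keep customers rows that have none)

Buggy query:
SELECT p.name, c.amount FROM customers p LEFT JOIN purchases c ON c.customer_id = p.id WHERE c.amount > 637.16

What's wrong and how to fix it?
Bug: Filtering c.amount in WHERE discards the NULL rows produced by LEFT JOIN, turning it into an inner join

Fix: Put 'c.amount > 637.16' in the JOIN's ON clause instead of WHERE

Corrected query:
SELECT p.name, c.amount FROM customers p LEFT JOIN purchases c ON c.customer_id = p.id AND c.amount > 637.16

Result:
name  | amount 
------+--------
Frank | NULL   
Eve   | 843.44 
Eve   | 1222.63
Grace | 1249.96
Carol | NULL   
Bob   | 789.42 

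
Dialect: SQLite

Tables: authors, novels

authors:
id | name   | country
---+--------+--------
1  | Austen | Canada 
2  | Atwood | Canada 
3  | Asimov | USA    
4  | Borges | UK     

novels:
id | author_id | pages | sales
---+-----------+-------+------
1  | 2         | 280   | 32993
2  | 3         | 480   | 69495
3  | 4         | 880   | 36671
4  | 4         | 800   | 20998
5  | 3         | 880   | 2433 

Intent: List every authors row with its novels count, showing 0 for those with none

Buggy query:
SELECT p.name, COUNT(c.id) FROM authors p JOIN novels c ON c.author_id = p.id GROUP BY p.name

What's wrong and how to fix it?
Bug: INNER JOIN drops authors rows that have no matching novels rows

Fix: Switch to LEFT JOIN to retain unmatched parent rows

Corrected query:
SELECT p.name, COUNT(c.id) FROM authors p LEFT JOIN novels c ON c.author_id = p.id GROUP BY p.name

Result:
name   | COUNT(c.id)
-------+------------
Asimov | 2          
Atwood | 1          
Austen | 0          
Borges | 2          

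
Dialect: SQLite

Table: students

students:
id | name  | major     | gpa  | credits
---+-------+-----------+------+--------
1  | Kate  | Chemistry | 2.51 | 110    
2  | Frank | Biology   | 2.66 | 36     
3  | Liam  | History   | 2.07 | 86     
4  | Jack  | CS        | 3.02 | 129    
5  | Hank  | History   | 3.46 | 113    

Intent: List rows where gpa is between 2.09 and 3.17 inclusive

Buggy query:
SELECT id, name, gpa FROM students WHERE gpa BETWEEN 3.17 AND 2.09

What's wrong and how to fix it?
Bug: The bounds are reversed; BETWEEN a AND b requires a <= b to match anything

Fix: Swap the bounds so the smaller value comes first

Corrected query:
SELECT id, name, gpa FROM students WHERE gpa BETWEEN 2.09 AND 3.17

Result:
id | name  | gpa 
---+-------+-----
1  | Kate  | 2.51
2  | Frank | 2.66
4  | Jack  | 3.02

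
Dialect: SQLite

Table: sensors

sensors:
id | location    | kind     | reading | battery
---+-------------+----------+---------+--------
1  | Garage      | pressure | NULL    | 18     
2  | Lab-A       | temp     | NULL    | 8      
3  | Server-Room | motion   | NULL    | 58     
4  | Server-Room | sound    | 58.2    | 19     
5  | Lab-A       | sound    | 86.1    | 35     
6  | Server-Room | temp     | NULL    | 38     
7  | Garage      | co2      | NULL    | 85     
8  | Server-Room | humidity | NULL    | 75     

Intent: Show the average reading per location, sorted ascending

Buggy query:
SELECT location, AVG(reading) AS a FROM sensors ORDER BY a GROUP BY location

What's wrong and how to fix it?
Bug: GROUP BY must precede ORDER BY

Fix: Reorder: SELECT … FROM … GROUP BY … ORDER BY …

Corrected query:
SELECT location, AVG(reading) AS a FROM sensors GROUP BY location ORDER BY a

Result:
location    | a   
------------+-----
Garage      | NULL
Server-Room | 58.2
Lab-A       | 86.1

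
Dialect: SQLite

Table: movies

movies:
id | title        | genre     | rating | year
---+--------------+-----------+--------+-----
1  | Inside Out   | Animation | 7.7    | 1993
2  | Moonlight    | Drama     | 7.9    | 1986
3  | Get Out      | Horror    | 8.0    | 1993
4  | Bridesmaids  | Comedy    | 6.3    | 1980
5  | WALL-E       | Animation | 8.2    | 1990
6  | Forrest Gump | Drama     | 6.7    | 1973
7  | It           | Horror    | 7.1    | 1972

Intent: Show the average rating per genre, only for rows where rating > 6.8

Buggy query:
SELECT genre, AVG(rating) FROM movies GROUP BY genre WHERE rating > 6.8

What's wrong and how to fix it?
Bug: Row-level WHERE must come before GROUP BY in the clause order

Fix: Move the WHERE clause before GROUP BY

Corrected query:
SELECT genre, AVG(rating) FROM movies WHERE rating > 6.8 GROUP BY genre

Result:
genre     | AVG(rating)
----------+------------
Animation | 7.95       
Drama     | 7.9        
Horror    | 7.55       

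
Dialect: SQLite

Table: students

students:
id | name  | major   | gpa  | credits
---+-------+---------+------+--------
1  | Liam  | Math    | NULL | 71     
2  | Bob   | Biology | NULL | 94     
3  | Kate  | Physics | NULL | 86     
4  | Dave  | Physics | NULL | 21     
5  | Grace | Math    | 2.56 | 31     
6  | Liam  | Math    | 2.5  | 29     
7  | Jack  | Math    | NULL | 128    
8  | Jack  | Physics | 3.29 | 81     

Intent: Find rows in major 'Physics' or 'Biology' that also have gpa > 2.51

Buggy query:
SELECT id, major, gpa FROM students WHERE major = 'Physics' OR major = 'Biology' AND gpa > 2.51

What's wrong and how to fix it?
Bug: Without parentheses, AND is evaluated before OR, so the gpa filter only applies to the 'Biology' branch

Fix: Group the OR with parentheses (or use IN), then AND the threshold

Corrected query:
SELECT id, major, gpa FROM students WHERE (major = 'Physics' OR major = 'Biology') AND gpa > 2.51

Result:
id | major   | gpa 
---+---------+-----
8  | Physics | 3.29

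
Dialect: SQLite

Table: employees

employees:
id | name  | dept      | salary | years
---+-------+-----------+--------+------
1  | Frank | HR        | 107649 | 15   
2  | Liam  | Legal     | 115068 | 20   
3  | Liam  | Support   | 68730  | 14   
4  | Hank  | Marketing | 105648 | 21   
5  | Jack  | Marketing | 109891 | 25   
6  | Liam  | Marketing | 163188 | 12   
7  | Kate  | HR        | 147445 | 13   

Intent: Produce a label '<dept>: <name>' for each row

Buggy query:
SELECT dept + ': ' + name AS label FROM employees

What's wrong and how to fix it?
Bug: SQLite uses || for string concatenation; + coerces text to numbers (yielding 0)

Fix: Use the || operator for string concatenation

Corrected query:
SELECT dept || ': ' || name AS label FROM employees

Result:
label          
---------------
HR: Frank      
Legal: Liam    
Support: Liam  
Marketing: Hank
Marketing: Jack
Marketing: Liam
HR: Kate       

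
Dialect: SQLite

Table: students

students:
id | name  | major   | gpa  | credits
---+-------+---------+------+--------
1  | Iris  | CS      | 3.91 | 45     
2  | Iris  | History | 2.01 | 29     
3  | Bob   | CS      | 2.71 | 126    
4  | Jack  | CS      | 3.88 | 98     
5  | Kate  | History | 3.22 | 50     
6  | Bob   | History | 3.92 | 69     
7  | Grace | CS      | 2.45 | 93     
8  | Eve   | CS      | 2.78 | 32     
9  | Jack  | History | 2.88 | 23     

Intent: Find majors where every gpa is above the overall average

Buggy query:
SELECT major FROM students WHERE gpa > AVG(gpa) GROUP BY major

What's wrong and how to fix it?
Bug: AVG() is an aggregate; it can't sit directly in WHERE

Fix: Compute the overall average in a scalar subquery and compare each group's MIN against it in HAVING

Corrected query:
SELECT major FROM students GROUP BY major HAVING MIN(gpa) > (SELECT AVG(gpa) FROM students)

Result:
(no rows)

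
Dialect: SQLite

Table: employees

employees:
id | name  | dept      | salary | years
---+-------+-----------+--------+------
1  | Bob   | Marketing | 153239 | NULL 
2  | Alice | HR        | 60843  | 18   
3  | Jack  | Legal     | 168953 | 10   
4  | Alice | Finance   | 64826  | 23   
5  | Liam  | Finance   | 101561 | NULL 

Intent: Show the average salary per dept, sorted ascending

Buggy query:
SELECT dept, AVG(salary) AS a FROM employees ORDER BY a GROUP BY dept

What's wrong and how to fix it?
Bug: GROUP BY must precede ORDER BY

Fix: Reorder: SELECT … FROM … GROUP BY … ORDER BY …

Corrected query:
SELECT dept, AVG(salary) AS a FROM employees GROUP BY dept ORDER BY a

Result:
dept      | a      
----------+--------
HR        | 60843  
Finance   | 83193.5
Marketing | 153239 
Legal     | 168953 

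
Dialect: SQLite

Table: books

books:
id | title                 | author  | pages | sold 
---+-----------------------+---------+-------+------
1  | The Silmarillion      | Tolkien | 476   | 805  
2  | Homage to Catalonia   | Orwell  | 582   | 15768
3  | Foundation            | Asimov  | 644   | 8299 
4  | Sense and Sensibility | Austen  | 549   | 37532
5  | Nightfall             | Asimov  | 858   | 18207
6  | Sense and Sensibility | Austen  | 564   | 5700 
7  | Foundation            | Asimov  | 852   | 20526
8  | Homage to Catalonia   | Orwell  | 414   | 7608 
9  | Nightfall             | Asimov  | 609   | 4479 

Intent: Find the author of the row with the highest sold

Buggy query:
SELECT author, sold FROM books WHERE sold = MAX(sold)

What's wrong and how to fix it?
Bug: WHERE is evaluated per row; an aggregate over the whole table isn't defined there

Fix: Use a subquery: WHERE sold = (SELECT MAX(sold) FROM books)

Corrected query:
SELECT author, sold FROM books WHERE sold = (SELECT MAX(sold) FROM books)

Result:
author | sold 
-------+------
Austen | 37532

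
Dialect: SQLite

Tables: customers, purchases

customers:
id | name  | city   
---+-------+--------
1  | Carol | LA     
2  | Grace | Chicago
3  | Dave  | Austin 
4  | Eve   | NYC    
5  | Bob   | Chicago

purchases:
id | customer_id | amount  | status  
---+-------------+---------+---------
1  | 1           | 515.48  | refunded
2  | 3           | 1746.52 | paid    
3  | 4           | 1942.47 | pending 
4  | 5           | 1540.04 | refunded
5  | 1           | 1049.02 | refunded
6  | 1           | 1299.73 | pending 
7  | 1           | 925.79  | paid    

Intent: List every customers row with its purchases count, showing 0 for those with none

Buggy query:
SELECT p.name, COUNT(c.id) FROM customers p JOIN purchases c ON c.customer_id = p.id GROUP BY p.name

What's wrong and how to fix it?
Bug: INNER JOIN drops customers rows that have no matching purchases rows

Fix: Switch to LEFT JOIN to retain unmatched parent rows

Corrected query:
SELECT p.name, COUNT(c.id) FROM customers p LEFT JOIN purchases c ON c.customer_id = p.id GROUP BY p.name

Result:
name  | COUNT(c.id)
------+------------
Bob   | 1          
Carol | 4          
Dave  | 1          
Eve   | 1          
Grace | 0          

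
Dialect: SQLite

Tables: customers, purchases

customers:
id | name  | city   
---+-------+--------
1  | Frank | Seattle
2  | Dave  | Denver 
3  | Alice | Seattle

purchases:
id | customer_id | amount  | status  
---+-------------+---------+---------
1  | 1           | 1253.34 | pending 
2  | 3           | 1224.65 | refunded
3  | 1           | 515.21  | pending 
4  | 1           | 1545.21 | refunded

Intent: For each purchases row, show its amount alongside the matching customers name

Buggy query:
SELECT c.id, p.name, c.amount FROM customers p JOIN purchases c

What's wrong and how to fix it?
Bug: JOIN with no ON clause produces a cartesian product; every purchases row pairs with every customers row

Fix: Add ON c.customer_id = p.id to the JOIN

Corrected query:
SELECT c.id, p.name, c.amount FROM customers p JOIN purchases c ON c.customer_id = p.id

Result:
id | name  | amount 
---+-------+--------
1  | Frank | 1253.34
2  | Alice | 1224.65
3  | Frank | 515.21 
4  | Frank | 1545.21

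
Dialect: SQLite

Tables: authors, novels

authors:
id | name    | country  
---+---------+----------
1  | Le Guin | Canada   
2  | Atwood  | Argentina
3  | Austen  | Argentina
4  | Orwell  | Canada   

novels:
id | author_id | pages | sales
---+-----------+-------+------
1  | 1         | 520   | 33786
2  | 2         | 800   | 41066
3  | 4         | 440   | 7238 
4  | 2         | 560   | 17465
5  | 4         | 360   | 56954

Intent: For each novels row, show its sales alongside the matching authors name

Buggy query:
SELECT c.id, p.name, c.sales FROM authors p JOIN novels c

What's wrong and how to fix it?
Bug: JOIN with no ON clause produces a cartesian product; every novels row pairs with every authors row

Fix: Specify the join condition linking the foreign key to the parent id

Corrected query:
SELECT c.id, p.name, c.sales FROM authors p JOIN novels c ON c.author_id = p.id

Result:
id | name    | sales
---+---------+------
1  | Le Guin | 33786
2  | Atwood  | 41066
3  | Orwell  | 7238 
4  | Atwood  | 17465
5  | Orwell  | 56954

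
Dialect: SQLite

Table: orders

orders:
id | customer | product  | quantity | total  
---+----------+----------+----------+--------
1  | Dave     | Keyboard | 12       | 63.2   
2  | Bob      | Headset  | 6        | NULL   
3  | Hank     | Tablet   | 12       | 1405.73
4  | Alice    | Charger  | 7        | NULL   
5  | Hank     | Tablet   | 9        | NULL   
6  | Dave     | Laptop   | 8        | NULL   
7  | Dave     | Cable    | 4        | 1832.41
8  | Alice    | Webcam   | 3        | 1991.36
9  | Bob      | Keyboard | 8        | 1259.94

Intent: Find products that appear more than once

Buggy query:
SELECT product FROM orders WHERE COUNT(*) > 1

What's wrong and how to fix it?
Bug: COUNT(*) is an aggregate and cannot be used in WHERE

Fix: GROUP BY product, then filter groups with HAVING COUNT(*) > 1

Corrected query:
SELECT product FROM orders GROUP BY product HAVING COUNT(*) > 1

Result:
product 
--------
Keyboard
Tablet  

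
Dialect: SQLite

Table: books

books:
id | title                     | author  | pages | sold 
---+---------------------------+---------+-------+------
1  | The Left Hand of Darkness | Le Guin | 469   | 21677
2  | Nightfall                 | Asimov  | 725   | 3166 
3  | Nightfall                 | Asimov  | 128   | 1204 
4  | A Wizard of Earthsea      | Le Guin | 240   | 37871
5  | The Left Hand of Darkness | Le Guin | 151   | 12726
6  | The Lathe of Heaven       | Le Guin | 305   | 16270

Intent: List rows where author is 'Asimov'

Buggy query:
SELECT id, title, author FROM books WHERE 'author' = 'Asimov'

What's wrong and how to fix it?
Bug: 'author' in single quotes is a string literal, not the column; the comparison is literal-vs-literal and never true

Fix: Reference the column as author without single quotes

Corrected query:
SELECT id, title, author FROM books WHERE author = 'Asimov'

Result:
id | title     | author
---+-----------+-------
2  | Nightfall | Asimov
3  | Nightfall | Asimov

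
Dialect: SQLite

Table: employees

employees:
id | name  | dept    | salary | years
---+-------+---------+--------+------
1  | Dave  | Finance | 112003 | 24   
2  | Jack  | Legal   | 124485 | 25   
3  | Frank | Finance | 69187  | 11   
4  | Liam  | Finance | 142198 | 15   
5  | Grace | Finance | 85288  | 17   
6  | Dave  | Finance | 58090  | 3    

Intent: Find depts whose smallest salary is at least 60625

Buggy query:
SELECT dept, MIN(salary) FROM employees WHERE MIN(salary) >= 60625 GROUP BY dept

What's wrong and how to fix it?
Bug: MIN() in WHERE is a misuse of aggregate

Fix: Use HAVING for the per-group MIN condition

Corrected query:
SELECT dept, MIN(salary) FROM employees GROUP BY dept HAVING MIN(salary) >= 60625

Result:
dept  | MIN(salary)
------+------------
Legal | 124485     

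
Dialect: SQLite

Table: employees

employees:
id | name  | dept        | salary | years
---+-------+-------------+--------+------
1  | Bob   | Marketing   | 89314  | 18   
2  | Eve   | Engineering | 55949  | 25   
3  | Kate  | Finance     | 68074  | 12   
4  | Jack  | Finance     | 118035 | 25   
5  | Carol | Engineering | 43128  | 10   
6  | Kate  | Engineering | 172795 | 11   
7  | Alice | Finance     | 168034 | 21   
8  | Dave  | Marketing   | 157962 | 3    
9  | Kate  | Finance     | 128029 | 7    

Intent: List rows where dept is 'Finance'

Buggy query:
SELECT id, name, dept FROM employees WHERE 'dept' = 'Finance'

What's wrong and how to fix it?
Bug: 'dept' in single quotes is a string literal, not the column; the comparison is literal-vs-literal and never true

Fix: Reference the column as dept without single quotes

Corrected query:
SELECT id, name, dept FROM employees WHERE dept = 'Finance'

Result:
id | name  | dept   
---+-------+--------
3  | Kate  | Finance
4  | Jack  | Finance
7  | Alice | Finance
9  | Kate  | Finance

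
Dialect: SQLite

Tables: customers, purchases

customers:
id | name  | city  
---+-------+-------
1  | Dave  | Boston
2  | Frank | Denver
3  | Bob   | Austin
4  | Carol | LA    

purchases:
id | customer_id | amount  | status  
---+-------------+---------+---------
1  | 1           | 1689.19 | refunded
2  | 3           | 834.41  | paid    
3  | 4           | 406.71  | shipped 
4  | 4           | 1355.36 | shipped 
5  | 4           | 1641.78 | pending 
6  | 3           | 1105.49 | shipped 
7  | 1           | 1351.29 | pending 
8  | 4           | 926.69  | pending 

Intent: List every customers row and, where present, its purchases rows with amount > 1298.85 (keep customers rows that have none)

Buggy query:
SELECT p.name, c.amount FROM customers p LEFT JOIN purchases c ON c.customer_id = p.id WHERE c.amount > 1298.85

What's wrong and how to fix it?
Bug: Filtering c.amount in WHERE discards the NULL rows produced by LEFT JOIN, turning it into an inner join

Fix: Put 'c.amount > 1298.85' in the JOIN's ON clause instead of WHERE

Corrected query:
SELECT p.name, c.amount FROM customers p LEFT JOIN purchases c ON c.customer_id = p.id AND c.amount > 1298.85

Result:
name  | amount 
------+--------
Dave  | 1351.29
Dave  | 1689.19
Frank | NULL   
Bob   | NULL   
Carol | 1355.36
Carol | 1641.78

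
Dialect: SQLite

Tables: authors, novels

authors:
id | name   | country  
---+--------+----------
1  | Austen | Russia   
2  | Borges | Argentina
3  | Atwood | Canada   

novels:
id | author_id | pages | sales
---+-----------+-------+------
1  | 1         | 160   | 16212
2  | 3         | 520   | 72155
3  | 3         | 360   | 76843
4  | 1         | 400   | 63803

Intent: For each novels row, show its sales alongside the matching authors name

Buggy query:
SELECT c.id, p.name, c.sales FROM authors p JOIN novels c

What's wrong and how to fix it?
Bug: JOIN with no ON clause produces a cartesian product; every novels row pairs with every authors row

Fix: Add ON c.author_id = p.id to the JOIN

Corrected query:
SELECT c.id, p.name, c.sales FROM authors p JOIN novels c ON c.author_id = p.id

Result:
id | name   | sales
---+--------+------
1  | Austen | 16212
2  | Atwood | 72155
3  | Atwood | 76843
4  | Austen | 63803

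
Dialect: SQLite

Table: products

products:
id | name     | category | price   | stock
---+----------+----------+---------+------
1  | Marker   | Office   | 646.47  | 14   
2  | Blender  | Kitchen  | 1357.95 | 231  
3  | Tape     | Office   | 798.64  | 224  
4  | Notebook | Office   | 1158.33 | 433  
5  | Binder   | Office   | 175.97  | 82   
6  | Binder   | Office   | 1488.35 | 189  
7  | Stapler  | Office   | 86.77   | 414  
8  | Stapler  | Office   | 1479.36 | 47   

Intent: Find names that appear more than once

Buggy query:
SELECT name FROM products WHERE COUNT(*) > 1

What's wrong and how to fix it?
Bug: COUNT(*) is an aggregate and cannot be used in WHERE

Fix: GROUP BY name, then filter groups with HAVING COUNT(*) > 1

Corrected query:
SELECT name FROM products GROUP BY name HAVING COUNT(*) > 1

Result:
name   
-------
Binder 
Stapler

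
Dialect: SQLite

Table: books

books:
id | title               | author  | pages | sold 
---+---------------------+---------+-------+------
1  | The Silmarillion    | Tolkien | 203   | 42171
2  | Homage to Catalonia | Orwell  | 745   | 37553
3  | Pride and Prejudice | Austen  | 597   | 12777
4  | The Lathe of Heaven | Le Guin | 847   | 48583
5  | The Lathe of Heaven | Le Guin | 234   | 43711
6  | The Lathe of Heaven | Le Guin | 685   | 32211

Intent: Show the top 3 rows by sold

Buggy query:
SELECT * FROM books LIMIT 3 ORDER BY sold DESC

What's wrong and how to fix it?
Bug: LIMIT must come after ORDER BY

Fix: Sort with ORDER BY, then apply LIMIT

Corrected query:
SELECT * FROM books ORDER BY sold DESC LIMIT 3

Result:
id | title               | author  | pages | sold 
---+---------------------+---------+-------+------
4  | The Lathe of Heaven | Le Guin | 847   | 48583
5  | The Lathe of Heaven | Le Guin | 234   | 43711
1  | The Silmarillion    | Tolkien | 203   | 42171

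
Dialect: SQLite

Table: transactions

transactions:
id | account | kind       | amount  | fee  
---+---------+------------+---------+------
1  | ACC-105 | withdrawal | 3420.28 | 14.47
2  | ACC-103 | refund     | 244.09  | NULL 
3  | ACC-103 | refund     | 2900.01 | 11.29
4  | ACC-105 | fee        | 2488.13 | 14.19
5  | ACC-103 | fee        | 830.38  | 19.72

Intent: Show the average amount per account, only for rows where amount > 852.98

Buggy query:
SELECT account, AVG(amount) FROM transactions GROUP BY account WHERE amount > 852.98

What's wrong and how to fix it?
Bug: Row-level WHERE must come before GROUP BY in the clause order

Fix: Place WHERE between FROM and GROUP BY

Corrected query:
SELECT account, AVG(amount) FROM transactions WHERE amount > 852.98 GROUP BY account

Result:
account | AVG(amount)
--------+------------
ACC-103 | 2900.01    
ACC-105 | 2954.205   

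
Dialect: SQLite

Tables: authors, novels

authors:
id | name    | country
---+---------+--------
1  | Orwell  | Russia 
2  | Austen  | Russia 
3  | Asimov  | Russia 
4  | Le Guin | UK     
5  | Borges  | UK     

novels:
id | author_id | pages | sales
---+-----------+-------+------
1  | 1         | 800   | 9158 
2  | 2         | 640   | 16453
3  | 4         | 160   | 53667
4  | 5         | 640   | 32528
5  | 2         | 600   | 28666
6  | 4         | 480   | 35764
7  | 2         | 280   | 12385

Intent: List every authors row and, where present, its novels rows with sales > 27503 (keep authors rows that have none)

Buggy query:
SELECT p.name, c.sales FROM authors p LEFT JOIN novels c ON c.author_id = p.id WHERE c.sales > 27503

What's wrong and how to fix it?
Bug: A WHERE condition on the right-hand table after LEFT JOIN drops unmatched parents

Fix: Put 'c.sales > 27503' in the JOIN's ON clause instead of WHERE

Corrected query:
SELECT p.name, c.sales FROM authors p LEFT JOIN novels c ON c.author_id = p.id AND c.sales > 27503

Result:
name    | sales
--------+------
Orwell  | NULL 
Austen  | 28666
Asimov  | NULL 
Le Guin | 35764
Le Guin | 53667
Borges  | 32528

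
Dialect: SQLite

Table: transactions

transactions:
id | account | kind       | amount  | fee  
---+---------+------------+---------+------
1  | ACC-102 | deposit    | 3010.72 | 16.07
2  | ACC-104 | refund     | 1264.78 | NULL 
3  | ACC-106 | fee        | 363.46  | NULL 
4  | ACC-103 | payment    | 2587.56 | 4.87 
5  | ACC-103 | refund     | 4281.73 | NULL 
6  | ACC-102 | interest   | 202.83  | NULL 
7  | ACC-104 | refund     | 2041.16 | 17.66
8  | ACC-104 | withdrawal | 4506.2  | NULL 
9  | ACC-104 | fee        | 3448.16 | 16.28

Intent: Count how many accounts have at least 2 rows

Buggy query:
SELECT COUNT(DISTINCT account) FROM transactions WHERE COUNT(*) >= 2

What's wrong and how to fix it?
Bug: WHERE filters individual rows, not groups, so a group-level COUNT is invalid there

Fix: Use a subquery that GROUPs and filters with HAVING, then count its rows

Corrected query:
SELECT COUNT(*) FROM (SELECT account FROM transactions GROUP BY account HAVING COUNT(*) >= 2)

Result:
COUNT(*)
--------
3       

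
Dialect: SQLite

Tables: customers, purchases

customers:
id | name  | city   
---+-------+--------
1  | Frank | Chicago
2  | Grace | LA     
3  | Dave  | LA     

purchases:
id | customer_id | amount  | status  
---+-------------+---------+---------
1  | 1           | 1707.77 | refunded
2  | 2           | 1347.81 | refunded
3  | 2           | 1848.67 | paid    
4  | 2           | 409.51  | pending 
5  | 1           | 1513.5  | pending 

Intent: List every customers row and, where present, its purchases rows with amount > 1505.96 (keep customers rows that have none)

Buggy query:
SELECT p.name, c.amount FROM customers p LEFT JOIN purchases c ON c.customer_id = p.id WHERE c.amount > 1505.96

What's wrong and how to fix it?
Bug: Filtering c.amount in WHERE discards the NULL rows produced by LEFT JOIN, turning it into an inner join

Fix: Put 'c.amount > 1505.96' in the JOIN's ON clause instead of WHERE

Corrected query:
SELECT p.name, c.amount FROM customers p LEFT JOIN purchases c ON c.customer_id = p.id AND c.amount > 1505.96

Result:
name  | amount 
------+--------
Frank | 1513.5 
Frank | 1707.77
Grace | 1848.67
Dave  | NULL   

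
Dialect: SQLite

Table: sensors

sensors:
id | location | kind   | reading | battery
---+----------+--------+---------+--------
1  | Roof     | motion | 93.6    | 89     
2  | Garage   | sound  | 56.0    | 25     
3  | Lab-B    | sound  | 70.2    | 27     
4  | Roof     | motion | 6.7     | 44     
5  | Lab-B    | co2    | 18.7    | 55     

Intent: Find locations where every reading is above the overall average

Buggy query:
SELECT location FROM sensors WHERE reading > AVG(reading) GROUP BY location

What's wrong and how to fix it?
Bug: WHERE evaluates per row before aggregation, so AVG() is unavailable

Fix: Compute the overall average in a scalar subquery and compare each group's MIN against it in HAVING

Corrected query:
SELECT location FROM sensors GROUP BY location HAVING MIN(reading) > (SELECT AVG(reading) FROM sensors)

Result:
location
--------
Garage  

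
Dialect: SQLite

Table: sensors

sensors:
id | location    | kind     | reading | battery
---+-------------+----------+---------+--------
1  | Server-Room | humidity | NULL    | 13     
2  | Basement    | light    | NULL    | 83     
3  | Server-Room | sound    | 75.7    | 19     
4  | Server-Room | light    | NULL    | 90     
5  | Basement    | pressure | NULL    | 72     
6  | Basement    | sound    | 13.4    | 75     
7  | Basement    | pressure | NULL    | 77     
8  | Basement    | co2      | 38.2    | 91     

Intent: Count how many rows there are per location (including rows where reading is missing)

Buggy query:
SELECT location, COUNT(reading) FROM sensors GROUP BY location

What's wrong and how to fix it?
Bug: COUNT(reading) skips NULLs, so groups with missing reading are undercounted

Fix: Replace COUNT(reading) with COUNT(*)

Corrected query:
SELECT location, COUNT(*) FROM sensors GROUP BY location

Result:
location    | COUNT(*)
------------+---------
Basement    | 5       
Server-Room | 3       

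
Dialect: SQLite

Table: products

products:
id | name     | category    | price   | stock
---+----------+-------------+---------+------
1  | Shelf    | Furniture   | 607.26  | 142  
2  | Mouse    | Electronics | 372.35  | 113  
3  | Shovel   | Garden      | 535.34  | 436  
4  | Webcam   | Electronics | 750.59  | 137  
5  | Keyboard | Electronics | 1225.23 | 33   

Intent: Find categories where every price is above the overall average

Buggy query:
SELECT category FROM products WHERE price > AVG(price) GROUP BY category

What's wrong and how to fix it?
Bug: WHERE evaluates per row before aggregation, so AVG() is unavailable

Fix: Compute the overall average in a scalar subquery and compare each group's MIN against it in HAVING

Corrected query:
SELECT category FROM products GROUP BY category HAVING MIN(price) > (SELECT AVG(price) FROM products)

Result:
(no rows)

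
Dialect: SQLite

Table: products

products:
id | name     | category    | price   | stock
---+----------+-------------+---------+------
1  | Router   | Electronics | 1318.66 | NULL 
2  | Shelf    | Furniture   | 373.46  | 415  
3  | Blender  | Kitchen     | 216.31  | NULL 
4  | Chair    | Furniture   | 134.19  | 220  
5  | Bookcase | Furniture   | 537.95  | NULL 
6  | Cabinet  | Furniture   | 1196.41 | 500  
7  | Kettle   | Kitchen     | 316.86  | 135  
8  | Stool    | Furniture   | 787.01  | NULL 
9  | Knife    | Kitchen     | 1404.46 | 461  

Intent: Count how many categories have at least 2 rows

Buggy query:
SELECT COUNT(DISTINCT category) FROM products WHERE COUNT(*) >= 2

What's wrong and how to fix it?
Bug: WHERE filters individual rows, not groups, so a group-level COUNT is invalid there

Fix: Group first with HAVING COUNT(*) >= 2, then COUNT the resulting groups

Corrected query:
SELECT COUNT(*) FROM (SELECT category FROM products GROUP BY category HAVING COUNT(*) >= 2)

Result:
COUNT(*)
--------
2       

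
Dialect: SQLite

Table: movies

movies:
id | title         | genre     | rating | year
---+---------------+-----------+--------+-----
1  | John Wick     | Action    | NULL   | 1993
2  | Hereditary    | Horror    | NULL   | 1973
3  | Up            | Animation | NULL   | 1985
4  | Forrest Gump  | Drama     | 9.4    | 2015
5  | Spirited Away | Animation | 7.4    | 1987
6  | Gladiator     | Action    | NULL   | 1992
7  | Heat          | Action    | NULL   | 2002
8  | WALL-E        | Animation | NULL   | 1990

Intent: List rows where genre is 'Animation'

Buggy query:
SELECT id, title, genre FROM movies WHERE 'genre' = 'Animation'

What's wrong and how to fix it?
Bug: 'genre' in single quotes is a string literal, not the column; the comparison is literal-vs-literal and never true

Fix: Reference the column as genre without single quotes

Corrected query:
SELECT id, title, genre FROM movies WHERE genre = 'Animation'

Result:
id | title         | genre    
---+---------------+----------
3  | Up            | Animation
5  | Spirited Away | Animation
8  | WALL-E        | Animation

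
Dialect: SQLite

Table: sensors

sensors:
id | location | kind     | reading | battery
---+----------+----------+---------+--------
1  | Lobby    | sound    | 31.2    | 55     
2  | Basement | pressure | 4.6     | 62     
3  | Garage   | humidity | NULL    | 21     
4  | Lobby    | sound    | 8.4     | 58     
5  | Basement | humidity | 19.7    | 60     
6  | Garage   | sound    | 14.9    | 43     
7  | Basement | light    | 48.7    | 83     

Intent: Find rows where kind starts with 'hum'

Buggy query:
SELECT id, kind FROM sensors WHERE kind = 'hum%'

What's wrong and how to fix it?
Bug: '=' compares the literal string including the % character; pattern matching needs LIKE

Fix: Replace '=' with LIKE so 'hum%' is treated as a pattern

Corrected query:
SELECT id, kind FROM sensors WHERE kind LIKE 'hum%'

Result:
id | kind    
---+---------
3  | humidity
5  | humidity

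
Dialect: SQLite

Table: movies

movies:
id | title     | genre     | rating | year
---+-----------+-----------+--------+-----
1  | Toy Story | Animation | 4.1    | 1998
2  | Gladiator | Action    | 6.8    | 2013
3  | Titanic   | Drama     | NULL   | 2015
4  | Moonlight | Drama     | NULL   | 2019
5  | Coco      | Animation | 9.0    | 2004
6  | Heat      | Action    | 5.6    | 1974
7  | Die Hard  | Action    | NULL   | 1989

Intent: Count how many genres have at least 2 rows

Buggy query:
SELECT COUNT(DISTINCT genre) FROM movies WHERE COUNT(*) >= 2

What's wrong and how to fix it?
Bug: COUNT(*) cannot appear in WHERE; the per-group count doesn't exist yet

Fix: Use a subquery that GROUPs and filters with HAVING, then count its rows

Corrected query:
SELECT COUNT(*) FROM (SELECT genre FROM movies GROUP BY genre HAVING COUNT(*) >= 2)

Result:
COUNT(*)
--------
3       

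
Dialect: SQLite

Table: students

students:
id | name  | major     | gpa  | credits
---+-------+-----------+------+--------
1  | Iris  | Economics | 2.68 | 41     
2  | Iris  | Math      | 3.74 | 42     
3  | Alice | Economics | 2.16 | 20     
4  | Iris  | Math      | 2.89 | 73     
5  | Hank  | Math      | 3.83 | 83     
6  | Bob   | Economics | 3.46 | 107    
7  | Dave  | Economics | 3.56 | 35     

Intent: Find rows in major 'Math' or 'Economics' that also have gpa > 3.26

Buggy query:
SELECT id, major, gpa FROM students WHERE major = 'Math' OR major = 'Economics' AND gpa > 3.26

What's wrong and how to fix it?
Bug: AND binds tighter than OR, so this parses as major = 'Math' OR (major = 'Economics' AND gpa > 3.26)

Fix: Group the OR with parentheses (or use IN), then AND the threshold

Corrected query:
SELECT id, major, gpa FROM students WHERE (major = 'Math' OR major = 'Economics') AND gpa > 3.26

Result:
id | major     | gpa 
---+-----------+-----
2  | Math      | 3.74
5  | Math      | 3.83
6  | Economics | 3.46
7  | Economics | 3.56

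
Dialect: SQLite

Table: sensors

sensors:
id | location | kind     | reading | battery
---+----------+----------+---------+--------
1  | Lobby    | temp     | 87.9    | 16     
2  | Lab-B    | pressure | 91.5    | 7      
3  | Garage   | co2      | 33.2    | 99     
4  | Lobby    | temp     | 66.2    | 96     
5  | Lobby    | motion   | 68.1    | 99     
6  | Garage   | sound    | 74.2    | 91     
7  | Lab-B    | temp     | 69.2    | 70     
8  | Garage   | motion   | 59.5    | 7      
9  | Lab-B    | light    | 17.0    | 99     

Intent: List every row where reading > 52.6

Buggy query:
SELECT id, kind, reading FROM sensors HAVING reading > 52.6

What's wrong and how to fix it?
Bug: This is a non-aggregate query (no GROUP BY, no aggregates), so in SQLite the HAVING clause is invalid here; a row-level condition belongs in WHERE

Fix: Replace HAVING with WHERE since the condition applies to individual rows

Corrected query:
SELECT id, kind, reading FROM sensors WHERE reading > 52.6

Result:
id | kind     | reading
---+----------+--------
1  | temp     | 87.9   
2  | pressure | 91.5   
4  | temp     | 66.2   
5  | motion   | 68.1   
6  | sound    | 74.2   
7  | temp     | 69.2   
8  | motion   | 59.5   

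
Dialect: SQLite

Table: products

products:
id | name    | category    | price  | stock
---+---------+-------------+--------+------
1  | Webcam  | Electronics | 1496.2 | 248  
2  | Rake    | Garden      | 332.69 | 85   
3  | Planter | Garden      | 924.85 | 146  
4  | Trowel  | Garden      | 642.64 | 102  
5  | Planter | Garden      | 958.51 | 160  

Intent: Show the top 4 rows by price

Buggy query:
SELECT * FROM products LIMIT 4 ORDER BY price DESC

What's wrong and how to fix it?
Bug: LIMIT must come after ORDER BY

Fix: Swap the clauses: ORDER BY first, then LIMIT

Corrected query:
SELECT * FROM products ORDER BY price DESC LIMIT 4

Result:
id | name    | category    | price  | stock
---+---------+-------------+--------+------
1  | Webcam  | Electronics | 1496.2 | 248  
5  | Planter | Garden      | 958.51 | 160  
3  | Planter | Garden      | 924.85 | 146  
4  | Trowel  | Garden      | 642.64 | 102  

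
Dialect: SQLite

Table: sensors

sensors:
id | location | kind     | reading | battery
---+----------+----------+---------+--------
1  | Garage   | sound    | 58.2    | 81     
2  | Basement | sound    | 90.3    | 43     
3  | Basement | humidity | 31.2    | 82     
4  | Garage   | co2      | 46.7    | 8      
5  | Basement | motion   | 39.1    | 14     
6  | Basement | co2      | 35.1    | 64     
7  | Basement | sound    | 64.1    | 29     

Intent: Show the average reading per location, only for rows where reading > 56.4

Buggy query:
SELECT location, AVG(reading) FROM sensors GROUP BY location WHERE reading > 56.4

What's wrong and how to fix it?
Bug: WHERE cannot follow GROUP BY

Fix: Place WHERE between FROM and GROUP BY

Corrected query:
SELECT location, AVG(reading) FROM sensors WHERE reading > 56.4 GROUP BY location

Result:
location | AVG(reading)
---------+-------------
Basement | 77.2        
Garage   | 58.2        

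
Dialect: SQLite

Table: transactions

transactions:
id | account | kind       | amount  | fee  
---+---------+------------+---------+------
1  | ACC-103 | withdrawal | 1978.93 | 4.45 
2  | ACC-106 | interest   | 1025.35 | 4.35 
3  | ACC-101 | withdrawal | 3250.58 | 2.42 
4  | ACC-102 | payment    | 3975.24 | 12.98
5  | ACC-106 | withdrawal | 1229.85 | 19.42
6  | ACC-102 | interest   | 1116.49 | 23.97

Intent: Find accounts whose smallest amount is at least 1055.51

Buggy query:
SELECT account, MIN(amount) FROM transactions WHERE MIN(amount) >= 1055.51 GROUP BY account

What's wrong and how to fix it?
Bug: MIN() in WHERE is a misuse of aggregate

Fix: Use HAVING for the per-group MIN condition

Corrected query:
SELECT account, MIN(amount) FROM transactions GROUP BY account HAVING MIN(amount) >= 1055.51

Result:
account | MIN(amount)
--------+------------
ACC-101 | 3250.58    
ACC-102 | 1116.49    
ACC-103 | 1978.93    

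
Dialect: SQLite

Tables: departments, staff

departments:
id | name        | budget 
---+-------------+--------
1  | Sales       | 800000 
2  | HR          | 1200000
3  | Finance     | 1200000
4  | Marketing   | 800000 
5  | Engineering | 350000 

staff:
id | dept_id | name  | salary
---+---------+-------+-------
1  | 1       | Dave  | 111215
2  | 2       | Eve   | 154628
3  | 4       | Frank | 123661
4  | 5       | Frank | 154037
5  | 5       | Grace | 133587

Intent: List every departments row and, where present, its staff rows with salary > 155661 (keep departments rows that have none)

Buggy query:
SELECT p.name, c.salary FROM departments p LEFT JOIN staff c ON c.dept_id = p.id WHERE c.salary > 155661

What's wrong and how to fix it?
Bug: A WHERE condition on the right-hand table after LEFT JOIN drops unmatched parents

Fix: Move the right-table condition into the ON clause so unmatched parents are kept

Corrected query:
SELECT p.name, c.salary FROM departments p LEFT JOIN staff c ON c.dept_id = p.id AND c.salary > 155661

Result:
name        | salary
------------+-------
Sales       | NULL  
HR          | NULL  
Finance     | NULL  
Marketing   | NULL  
Engineering | NULL  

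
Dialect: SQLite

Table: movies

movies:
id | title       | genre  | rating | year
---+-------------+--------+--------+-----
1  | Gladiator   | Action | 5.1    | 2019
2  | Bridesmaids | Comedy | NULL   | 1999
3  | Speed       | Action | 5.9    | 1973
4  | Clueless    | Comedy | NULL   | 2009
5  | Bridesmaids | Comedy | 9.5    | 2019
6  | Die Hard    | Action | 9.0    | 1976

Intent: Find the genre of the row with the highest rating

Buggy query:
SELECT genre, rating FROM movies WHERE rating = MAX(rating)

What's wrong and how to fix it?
Bug: MAX(rating) is an aggregate and cannot be used directly in WHERE

Fix: Use a subquery: WHERE rating = (SELECT MAX(rating) FROM movies)

Corrected query:
SELECT genre, rating FROM movies WHERE rating = (SELECT MAX(rating) FROM movies)

Result:
genre  | rating
-------+-------
Comedy | 9.5   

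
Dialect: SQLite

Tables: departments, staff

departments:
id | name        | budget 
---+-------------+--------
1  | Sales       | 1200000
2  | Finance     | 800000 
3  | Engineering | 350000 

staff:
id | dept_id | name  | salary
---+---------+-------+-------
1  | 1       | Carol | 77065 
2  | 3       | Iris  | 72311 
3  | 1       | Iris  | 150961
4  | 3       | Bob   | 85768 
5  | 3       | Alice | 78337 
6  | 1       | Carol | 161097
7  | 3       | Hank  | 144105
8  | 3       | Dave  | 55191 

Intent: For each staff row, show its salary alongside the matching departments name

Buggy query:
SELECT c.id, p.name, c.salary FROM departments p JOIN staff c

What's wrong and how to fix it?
Bug: Missing join condition: each staff row is matched to all departments rows instead of just its own

Fix: Specify the join condition linking the foreign key to the parent id

Corrected query:
SELECT c.id, p.name, c.salary FROM departments p JOIN staff c ON c.dept_id = p.id

Result:
id | name        | salary
---+-------------+-------
1  | Sales       | 77065 
2  | Engineering | 72311 
3  | Sales       | 150961
4  | Engineering | 85768 
5  | Engineering | 78337 
6  | Sales       | 161097
7  | Engineering | 144105
8  | Engineering | 55191 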